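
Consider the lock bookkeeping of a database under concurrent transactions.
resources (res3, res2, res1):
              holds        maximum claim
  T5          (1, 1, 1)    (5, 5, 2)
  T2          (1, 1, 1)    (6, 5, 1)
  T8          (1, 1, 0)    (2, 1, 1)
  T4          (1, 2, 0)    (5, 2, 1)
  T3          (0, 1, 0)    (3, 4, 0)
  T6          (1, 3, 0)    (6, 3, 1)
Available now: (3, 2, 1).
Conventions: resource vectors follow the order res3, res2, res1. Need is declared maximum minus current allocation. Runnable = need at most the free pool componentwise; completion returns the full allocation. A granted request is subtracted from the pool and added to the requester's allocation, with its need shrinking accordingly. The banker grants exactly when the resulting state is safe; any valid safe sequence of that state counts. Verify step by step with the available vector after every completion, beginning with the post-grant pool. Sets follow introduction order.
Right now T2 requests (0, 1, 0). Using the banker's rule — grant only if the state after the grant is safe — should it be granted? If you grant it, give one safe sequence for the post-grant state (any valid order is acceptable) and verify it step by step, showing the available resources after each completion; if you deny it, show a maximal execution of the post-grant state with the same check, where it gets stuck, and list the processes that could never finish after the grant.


GRANT — the state after the grant stays safe, e.g. via T8, T4, T6, T3, T5, T2.
Key observation: post-grant, (3, 1, 1) remains, and an order beginning with T8 completes everyone.
Check on the post-grant state, step by step:
  pool = (3, 1, 1)
  T8 needs (1, 0, 1) <= (3, 1, 1) -> finishes; pool += (1, 1, 0) = (4, 2, 1)
  T4 needs (4, 0, 1) <= (4, 2, 1) -> finishes; pool += (1, 2, 0) = (5, 4, 1)
  T6 needs (5, 0, 1) <= (5, 4, 1) -> finishes; pool += (1, 3, 0) = (6, 7, 1)
  T3 needs (3, 3, 0) <= (6, 7, 1) -> finishes; pool += (0, 1, 0) = (6, 8, 1)
  T5 needs (4, 4, 1) <= (6, 8, 1) -> finishes; pool += (1, 1, 1) = (7, 9, 2)
  T2 needs (5, 3, 0) <= (7, 9, 2) -> finishes; pool += (1, 2, 1) = (8, 11, 3)


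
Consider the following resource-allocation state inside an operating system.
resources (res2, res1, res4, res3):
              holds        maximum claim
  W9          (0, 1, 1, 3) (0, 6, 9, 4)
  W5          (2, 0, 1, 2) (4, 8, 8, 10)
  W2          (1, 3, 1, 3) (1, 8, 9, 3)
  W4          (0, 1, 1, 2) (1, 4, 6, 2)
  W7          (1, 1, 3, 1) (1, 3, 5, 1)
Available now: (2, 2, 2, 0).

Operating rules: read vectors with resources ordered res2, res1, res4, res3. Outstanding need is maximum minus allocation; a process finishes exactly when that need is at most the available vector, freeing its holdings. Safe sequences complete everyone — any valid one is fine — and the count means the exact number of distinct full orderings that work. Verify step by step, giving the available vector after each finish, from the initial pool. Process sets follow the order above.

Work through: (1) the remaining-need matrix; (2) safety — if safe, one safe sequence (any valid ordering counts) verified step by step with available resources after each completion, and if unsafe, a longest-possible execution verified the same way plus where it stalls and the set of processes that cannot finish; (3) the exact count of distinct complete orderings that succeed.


(1) Outstanding need per process (order res2, res1, res4, res3):
  W9: (0, 5, 8, 1)
  W5: (2, 8, 7, 8)
  W2: (0, 5, 8, 0)
  W4: (1, 3, 5, 0)
  W7: (0, 2, 2, 0)
(2) UNSAFE — no complete ordering exists.
Key observation: W7, W4 can finish, but then (3, 4, 6, 3) is all there is, and the blocked group's res1 demands exceed it.
A maximal execution: W7, W4 — then nothing else fits. Verifying each step:
  pool = (2, 2, 2, 0)
  W7 needs (0, 2, 2, 0) <= (2, 2, 2, 0) -> finishes; pool += (1, 1, 3, 1) = (3, 3, 5, 1)
  W4 needs (1, 3, 5, 0) <= (3, 3, 5, 1) -> finishes; pool += (0, 1, 1, 2) = (3, 4, 6, 3)
  blocked: W9 wants (0, 5, 8, 1), pool (3, 4, 6, 3) — not enough res1 and res4
  blocked: W5 wants (2, 8, 7, 8), pool (3, 4, 6, 3) — not enough res1, res4 and res3
  blocked: W2 wants (0, 5, 8, 0), pool (3, 4, 6, 3) — not enough res1 and res4
Permanently blocked: W9, W5 and W2.
(3) The exact count: 0 of the possible complete orderings are safe sequences.


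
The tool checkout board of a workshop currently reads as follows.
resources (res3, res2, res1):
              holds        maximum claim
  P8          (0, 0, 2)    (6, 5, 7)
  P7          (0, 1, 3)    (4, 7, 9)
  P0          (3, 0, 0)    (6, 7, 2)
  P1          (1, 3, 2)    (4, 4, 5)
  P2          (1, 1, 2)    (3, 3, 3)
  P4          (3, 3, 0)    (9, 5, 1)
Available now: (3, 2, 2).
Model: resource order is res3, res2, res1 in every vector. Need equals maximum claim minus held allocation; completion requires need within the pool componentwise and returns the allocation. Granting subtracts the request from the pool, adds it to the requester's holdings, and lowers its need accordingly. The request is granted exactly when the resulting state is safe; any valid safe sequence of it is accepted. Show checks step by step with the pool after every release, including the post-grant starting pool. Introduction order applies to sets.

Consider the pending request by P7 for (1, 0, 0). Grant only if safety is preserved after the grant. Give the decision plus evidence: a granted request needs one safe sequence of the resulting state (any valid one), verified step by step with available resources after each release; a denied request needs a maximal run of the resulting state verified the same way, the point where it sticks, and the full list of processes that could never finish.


GRANT: granting preserves safety; a valid post-grant sequence is P2, P1, P7, P0, P8, P4.
Key observation: the grant leaves (2, 2, 2) free — enough for P2, whose release restarts the cascade.
Verifying the post-grant state step by step:
  pool = (2, 2, 2)
  P2 needs (2, 2, 1) <= (2, 2, 2) -> finishes; pool += (1, 1, 2) = (3, 3, 4)
  P1 needs (3, 1, 3) <= (3, 3, 4) -> finishes; pool += (1, 3, 2) = (4, 6, 6)
  P7 needs (3, 6, 6) <= (4, 6, 6) -> finishes; pool += (1, 1, 3) = (5, 7, 9)
  P0 needs (3, 7, 2) <= (5, 7, 9) -> finishes; pool += (3, 0, 0) = (8, 7, 9)
  P8 needs (6, 5, 5) <= (8, 7, 9) -> finishes; pool += (0, 0, 2) = (8, 7, 11)
  P4 needs (6, 2, 1) <= (8, 7, 11) -> finishes; pool += (3, 3, 0) = (11, 10, 11)


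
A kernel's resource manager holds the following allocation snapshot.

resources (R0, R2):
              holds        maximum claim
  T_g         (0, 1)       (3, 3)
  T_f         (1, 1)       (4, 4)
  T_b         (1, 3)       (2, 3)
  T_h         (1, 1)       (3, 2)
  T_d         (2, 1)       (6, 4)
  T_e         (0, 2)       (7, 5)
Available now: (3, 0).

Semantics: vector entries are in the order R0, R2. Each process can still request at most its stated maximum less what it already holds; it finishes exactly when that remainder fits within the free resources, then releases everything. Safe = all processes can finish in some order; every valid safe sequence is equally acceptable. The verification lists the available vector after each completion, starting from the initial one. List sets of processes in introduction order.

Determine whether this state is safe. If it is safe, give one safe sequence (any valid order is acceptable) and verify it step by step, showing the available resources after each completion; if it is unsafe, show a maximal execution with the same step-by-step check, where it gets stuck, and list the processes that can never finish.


SAFE, for example via the order T_b, T_f, T_d, T_g, T_h, T_e.
Key observation: at T_f the run first touches a limit — (3, 3) against (4, 3), exact on a resource it actually requests.
Check, step by step:
  pool = (3, 0)
  T_b: need (1, 0) fits (3, 0); releases (1, 3), pool now (4, 3)
  T_f: need (3, 3) fits (4, 3); releases (1, 1), pool now (5, 4)
  T_d: need (4, 3) fits (5, 4); releases (2, 1), pool now (7, 5)
  T_g: need (3, 2) fits (7, 5); releases (0, 1), pool now (7, 6)
  T_h: need (2, 1) fits (7, 6); releases (1, 1), pool now (8, 7)
  T_e: need (7, 3) fits (8, 7); releases (0, 2), pool now (8, 9)


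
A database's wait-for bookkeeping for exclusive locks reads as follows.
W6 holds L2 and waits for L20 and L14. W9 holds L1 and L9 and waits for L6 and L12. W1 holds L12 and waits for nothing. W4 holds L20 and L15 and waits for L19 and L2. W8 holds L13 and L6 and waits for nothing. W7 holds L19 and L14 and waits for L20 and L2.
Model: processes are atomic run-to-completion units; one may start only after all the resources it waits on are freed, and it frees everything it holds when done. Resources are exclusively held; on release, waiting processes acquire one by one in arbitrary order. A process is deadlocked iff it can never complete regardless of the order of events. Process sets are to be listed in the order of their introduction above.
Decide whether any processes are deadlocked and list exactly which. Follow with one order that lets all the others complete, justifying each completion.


Deadlocked: W6, W4 and W7.
Key observation: the wait chain closes on itself along W6 -> W4 -> W6; W7 is caught in further circular waits.
The rest can finish in the order W8, W1, W9.
Check, step by step:
  W8: no waits; runs immediately, freeing L13 and L6
  W1: no waits; runs immediately, freeing L12
  run W9 (all its waits — L6 and L12 — are resolved); releases L1 and L9


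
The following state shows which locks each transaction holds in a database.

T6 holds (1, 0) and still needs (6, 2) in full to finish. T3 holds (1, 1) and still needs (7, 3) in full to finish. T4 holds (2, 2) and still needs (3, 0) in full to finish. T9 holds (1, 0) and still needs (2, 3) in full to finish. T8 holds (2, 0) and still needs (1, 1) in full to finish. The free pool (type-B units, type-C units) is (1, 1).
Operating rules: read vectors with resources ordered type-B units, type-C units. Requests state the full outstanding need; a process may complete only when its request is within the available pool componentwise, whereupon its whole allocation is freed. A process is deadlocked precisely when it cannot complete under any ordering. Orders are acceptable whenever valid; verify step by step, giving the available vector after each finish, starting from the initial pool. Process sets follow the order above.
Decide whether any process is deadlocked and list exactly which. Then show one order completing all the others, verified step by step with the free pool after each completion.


No process is deadlocked.
Key observation: there is always a runnable process — T8 first — so the state unwinds completely.
One completion order for the rest: T8, T4, T9, T6, T3. Verifying each step:
  pool = (1, 1)
  T8 needs (1, 1) <= (1, 1) -> finishes; pool += (2, 0) = (3, 1)
  T4 needs (3, 0) <= (3, 1) -> finishes; pool += (2, 2) = (5, 3)
  T9 needs (2, 3) <= (5, 3) -> finishes; pool += (1, 0) = (6, 3)
  T6 needs (6, 2) <= (6, 3) -> finishes; pool += (1, 0) = (7, 3)
  T3 needs (7, 3) <= (7, 3) -> finishes; pool += (1, 1) = (8, 4)


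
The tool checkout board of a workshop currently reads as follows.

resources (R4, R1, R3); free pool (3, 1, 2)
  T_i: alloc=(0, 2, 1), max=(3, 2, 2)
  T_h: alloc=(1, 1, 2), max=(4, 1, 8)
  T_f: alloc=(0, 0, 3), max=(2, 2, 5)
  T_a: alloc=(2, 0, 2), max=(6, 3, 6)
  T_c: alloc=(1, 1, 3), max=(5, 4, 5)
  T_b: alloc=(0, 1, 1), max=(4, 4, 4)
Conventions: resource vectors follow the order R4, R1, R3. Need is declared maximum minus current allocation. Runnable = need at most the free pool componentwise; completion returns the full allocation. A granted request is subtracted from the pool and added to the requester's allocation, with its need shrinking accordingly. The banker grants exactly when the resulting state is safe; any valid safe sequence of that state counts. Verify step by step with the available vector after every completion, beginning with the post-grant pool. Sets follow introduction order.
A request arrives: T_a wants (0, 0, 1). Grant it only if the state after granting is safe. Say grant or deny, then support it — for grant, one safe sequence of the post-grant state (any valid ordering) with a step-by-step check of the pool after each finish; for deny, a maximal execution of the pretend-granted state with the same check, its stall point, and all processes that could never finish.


DENY. Granting would leave the state unsafe.
Key observation: after T_i, T_f the pool peaks at (3, 3, 5), and each blocked process is short somewhere: T_h on R3; T_a on R4; T_c on R4; T_b on R4.
On the post-grant state, T_i, T_f is a maximal run — nothing extends it. Walking it through:
  pool = (3, 1, 1)
  run T_i (needs (3, 0, 1), free (3, 1, 1)); after release of (0, 2, 1) the pool is (3, 3, 2)
  run T_f (needs (2, 2, 2), free (3, 3, 2)); after release of (0, 0, 3) the pool is (3, 3, 5)
  T_h still needs (3, 0, 6) but only (3, 3, 5) is free — short on R3
  T_a still needs (4, 3, 3) but only (3, 3, 5) is free — short on R4
  T_c still needs (4, 3, 2) but only (3, 3, 5) is free — short on R4
  T_b still needs (4, 3, 3) but only (3, 3, 5) is free — short on R4
Had the request been granted, T_h, T_a, T_c and T_b could never finish.


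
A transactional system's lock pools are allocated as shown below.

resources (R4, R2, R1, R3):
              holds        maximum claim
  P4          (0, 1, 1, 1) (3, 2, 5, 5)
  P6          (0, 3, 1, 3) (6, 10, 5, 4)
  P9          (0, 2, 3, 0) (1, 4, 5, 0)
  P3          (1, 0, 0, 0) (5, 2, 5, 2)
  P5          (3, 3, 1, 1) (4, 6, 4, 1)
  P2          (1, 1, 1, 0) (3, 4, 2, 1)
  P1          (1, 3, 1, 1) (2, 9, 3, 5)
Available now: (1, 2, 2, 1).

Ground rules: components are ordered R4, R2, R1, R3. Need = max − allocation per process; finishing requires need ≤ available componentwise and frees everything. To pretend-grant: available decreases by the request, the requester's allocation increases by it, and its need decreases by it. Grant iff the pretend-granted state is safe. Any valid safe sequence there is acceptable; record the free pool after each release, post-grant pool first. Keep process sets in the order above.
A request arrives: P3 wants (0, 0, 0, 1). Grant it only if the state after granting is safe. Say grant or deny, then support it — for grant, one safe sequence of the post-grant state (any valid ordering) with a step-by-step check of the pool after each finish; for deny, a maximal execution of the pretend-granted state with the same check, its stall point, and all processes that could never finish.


GRANT. The post-grant state is safe; one safe sequence: P9, P5, P2, P3, P6, P1, P4.
Key observation: after the grant the pool drops to (1, 2, 2, 0), which still lets P9 finish first and unwind the rest.
Verifying the post-grant state step by step:
  pool = (1, 2, 2, 0)
  P9: need (1, 2, 2, 0) fits (1, 2, 2, 0); releases (0, 2, 3, 0), pool now (1, 4, 5, 0)
  P5: need (1, 3, 3, 0) fits (1, 4, 5, 0); releases (3, 3, 1, 1), pool now (4, 7, 6, 1)
  P2: need (2, 3, 1, 1) fits (4, 7, 6, 1); releases (1, 1, 1, 0), pool now (5, 8, 7, 1)
  P3: need (4, 2, 5, 1) fits (5, 8, 7, 1); releases (1, 0, 0, 1), pool now (6, 8, 7, 2)
  P6: need (6, 7, 4, 1) fits (6, 8, 7, 2); releases (0, 3, 1, 3), pool now (6, 11, 8, 5)
  P1: need (1, 6, 2, 4) fits (6, 11, 8, 5); releases (1, 3, 1, 1), pool now (7, 14, 9, 6)
  P4: need (3, 1, 4, 4) fits (7, 14, 9, 6); releases (0, 1, 1, 1), pool now (7, 15, 10, 7)


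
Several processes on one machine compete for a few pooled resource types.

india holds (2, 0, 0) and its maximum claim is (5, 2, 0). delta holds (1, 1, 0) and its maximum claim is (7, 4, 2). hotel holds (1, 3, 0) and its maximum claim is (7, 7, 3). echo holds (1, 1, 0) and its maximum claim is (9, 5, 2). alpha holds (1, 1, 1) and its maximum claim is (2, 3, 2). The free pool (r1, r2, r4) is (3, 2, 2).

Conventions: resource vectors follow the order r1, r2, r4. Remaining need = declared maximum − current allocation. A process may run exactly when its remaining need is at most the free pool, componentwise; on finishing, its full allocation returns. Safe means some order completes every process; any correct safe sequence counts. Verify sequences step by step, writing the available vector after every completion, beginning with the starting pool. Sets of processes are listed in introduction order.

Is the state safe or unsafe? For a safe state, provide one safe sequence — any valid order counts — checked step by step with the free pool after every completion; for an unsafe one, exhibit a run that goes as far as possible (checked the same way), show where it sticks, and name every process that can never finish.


SAFE, for example via the order india, alpha, delta, hotel, echo.
Key observation: the first exact fit in this order is india — it needs (3, 2, 0) with (3, 2, 2) free, meeting a requested resource to the last unit.
Check, step by step:
  pool = (3, 2, 2)
  india needs (3, 2, 0) <= (3, 2, 2) -> finishes; pool += (2, 0, 0) = (5, 2, 2)
  alpha needs (1, 2, 1) <= (5, 2, 2) -> finishes; pool += (1, 1, 1) = (6, 3, 3)
  delta needs (6, 3, 2) <= (6, 3, 3) -> finishes; pool += (1, 1, 0) = (7, 4, 3)
  hotel needs (6, 4, 3) <= (7, 4, 3) -> finishes; pool += (1, 3, 0) = (8, 7, 3)
  echo needs (8, 4, 2) <= (8, 7, 3) -> finishes; pool += (1, 1, 0) = (9, 8, 3)


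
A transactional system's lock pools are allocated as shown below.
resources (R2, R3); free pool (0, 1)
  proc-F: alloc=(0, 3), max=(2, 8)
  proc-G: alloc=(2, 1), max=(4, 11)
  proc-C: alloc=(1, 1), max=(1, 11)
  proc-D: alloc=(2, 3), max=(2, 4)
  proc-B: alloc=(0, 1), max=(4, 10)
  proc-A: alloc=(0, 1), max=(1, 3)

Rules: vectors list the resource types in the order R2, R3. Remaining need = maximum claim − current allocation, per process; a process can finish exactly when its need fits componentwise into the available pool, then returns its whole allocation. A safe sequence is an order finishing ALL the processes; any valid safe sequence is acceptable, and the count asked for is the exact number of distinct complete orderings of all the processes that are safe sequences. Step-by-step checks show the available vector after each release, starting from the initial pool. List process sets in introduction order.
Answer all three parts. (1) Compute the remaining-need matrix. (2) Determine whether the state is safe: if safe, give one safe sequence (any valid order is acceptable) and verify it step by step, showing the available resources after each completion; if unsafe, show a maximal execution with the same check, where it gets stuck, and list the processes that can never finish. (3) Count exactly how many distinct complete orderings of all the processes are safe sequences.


(1) Need matrix, components ordered R2, R3:
  proc-F: (2, 5)
  proc-G: (2, 10)
  proc-C: (0, 10)
  proc-D: (0, 1)
  proc-B: (4, 9)
  proc-A: (1, 2)
(2) UNSAFE.
Key observation: after proc-D, proc-A, proc-F complete, (2, 8) is the best the pool ever gets, yet each leftover process wants more R3.
A maximal execution: proc-D, proc-A, proc-F — then nothing else fits. Step-by-step check:
  pool = (0, 1)
  proc-D: need (0, 1) fits (0, 1); releases (2, 3), pool now (2, 4)
  proc-A: need (1, 2) fits (2, 4); releases (0, 1), pool now (2, 5)
  proc-F: need (2, 5) fits (2, 5); releases (0, 3), pool now (2, 8)
  blocked: proc-G wants (2, 10), pool (2, 8) — not enough R3
  blocked: proc-C wants (0, 10), pool (2, 8) — not enough R3
  blocked: proc-B wants (4, 9), pool (2, 8) — not enough R2 and R3
Processes that can never finish: proc-G, proc-C and proc-B.
(3) The exact count: 0 of the possible complete orderings are safe sequences.


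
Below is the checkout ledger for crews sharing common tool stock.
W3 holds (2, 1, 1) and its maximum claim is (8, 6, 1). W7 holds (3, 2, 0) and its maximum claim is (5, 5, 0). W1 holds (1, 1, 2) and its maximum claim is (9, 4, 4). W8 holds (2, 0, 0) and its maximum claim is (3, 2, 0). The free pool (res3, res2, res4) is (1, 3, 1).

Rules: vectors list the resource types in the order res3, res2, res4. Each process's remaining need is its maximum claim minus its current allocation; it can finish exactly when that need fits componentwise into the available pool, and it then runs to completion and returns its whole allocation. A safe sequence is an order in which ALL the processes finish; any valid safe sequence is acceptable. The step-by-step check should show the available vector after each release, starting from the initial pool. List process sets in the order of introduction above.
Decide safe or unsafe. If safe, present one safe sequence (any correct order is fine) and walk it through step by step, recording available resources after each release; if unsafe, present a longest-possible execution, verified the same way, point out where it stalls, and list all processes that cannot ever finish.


The state is SAFE; one workable sequence: W8, W7, W3, W1.
Key observation: W8 is the earliest step where a requested resource binds exactly: need (1, 2, 0), pool (1, 3, 1) at its turn.
Walking it through:
  pool = (1, 3, 1)
  W8: need (1, 2, 0) fits (1, 3, 1); releases (2, 0, 0), pool now (3, 3, 1)
  W7: need (2, 3, 0) fits (3, 3, 1); releases (3, 2, 0), pool now (6, 5, 1)
  W3: need (6, 5, 0) fits (6, 5, 1); releases (2, 1, 1), pool now (8, 6, 2)
  W1: need (8, 3, 2) fits (8, 6, 2); releases (1, 1, 2), pool now (9, 7, 4)


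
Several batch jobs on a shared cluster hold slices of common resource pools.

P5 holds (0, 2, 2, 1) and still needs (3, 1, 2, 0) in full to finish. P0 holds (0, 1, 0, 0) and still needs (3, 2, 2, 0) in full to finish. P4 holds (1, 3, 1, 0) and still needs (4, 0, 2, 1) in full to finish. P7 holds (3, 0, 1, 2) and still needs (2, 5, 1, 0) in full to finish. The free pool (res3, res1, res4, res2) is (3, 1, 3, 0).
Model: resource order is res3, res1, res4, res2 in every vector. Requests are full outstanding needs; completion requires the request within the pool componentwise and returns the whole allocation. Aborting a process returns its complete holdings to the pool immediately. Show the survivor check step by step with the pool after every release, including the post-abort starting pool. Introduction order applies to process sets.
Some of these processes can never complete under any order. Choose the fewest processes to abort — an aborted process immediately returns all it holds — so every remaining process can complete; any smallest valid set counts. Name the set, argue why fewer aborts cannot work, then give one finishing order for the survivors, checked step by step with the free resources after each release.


The answer: abort P4.
Key observation: P7 had no path to completion before; after the abort of P4 ((1, 3, 1, 0) returned), step 2 is where it fits.
No smaller set exists: with zero aborts the deadlock remains.
The survivors complete as P0, P7, P5. Check, step by step (starting from the post-abort pool):
  pool = (4, 4, 4, 0)
  P0: need (3, 2, 2, 0) fits (4, 4, 4, 0); releases (0, 1, 0, 0), pool now (4, 5, 4, 0)
  P7: need (2, 5, 1, 0) fits (4, 5, 4, 0); releases (3, 0, 1, 2), pool now (7, 5, 5, 2)
  P5: need (3, 1, 2, 0) fits (7, 5, 5, 2); releases (0, 2, 2, 1), pool now (7, 7, 7, 3)


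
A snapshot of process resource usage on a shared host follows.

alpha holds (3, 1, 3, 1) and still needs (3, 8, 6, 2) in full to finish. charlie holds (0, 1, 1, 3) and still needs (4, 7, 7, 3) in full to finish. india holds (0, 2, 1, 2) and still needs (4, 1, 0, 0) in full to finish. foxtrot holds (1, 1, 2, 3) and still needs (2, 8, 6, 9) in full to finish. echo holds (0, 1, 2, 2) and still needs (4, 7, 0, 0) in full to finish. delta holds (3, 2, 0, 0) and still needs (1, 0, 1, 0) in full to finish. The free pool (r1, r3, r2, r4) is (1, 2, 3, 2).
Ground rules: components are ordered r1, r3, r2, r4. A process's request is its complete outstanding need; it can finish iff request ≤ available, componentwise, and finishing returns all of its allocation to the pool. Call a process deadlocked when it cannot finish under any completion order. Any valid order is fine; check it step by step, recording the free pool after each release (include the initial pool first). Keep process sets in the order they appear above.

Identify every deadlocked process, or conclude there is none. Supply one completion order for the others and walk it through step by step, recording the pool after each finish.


Deadlocked: alpha, charlie, foxtrot and echo.
Key observation: r3 is the bottleneck — with delta, india done the pool holds (4, 6, 4, 4), short of every remaining need.
One completion order for the rest: delta, india. Step-by-step check:
  pool = (1, 2, 3, 2)
  delta needs (1, 0, 1, 0) <= (1, 2, 3, 2) -> finishes; pool += (3, 2, 0, 0) = (4, 4, 3, 2)
  india needs (4, 1, 0, 0) <= (4, 4, 3, 2) -> finishes; pool += (0, 2, 1, 2) = (4, 6, 4, 4)
The blocked processes can never fit:
  blocked: alpha wants (3, 8, 6, 2), pool (4, 6, 4, 4) — not enough r3 and r2
  blocked: charlie wants (4, 7, 7, 3), pool (4, 6, 4, 4) — not enough r3 and r2
  blocked: foxtrot wants (2, 8, 6, 9), pool (4, 6, 4, 4) — not enough r3, r2 and r4
  blocked: echo wants (4, 7, 0, 0), pool (4, 6, 4, 4) — not enough r3


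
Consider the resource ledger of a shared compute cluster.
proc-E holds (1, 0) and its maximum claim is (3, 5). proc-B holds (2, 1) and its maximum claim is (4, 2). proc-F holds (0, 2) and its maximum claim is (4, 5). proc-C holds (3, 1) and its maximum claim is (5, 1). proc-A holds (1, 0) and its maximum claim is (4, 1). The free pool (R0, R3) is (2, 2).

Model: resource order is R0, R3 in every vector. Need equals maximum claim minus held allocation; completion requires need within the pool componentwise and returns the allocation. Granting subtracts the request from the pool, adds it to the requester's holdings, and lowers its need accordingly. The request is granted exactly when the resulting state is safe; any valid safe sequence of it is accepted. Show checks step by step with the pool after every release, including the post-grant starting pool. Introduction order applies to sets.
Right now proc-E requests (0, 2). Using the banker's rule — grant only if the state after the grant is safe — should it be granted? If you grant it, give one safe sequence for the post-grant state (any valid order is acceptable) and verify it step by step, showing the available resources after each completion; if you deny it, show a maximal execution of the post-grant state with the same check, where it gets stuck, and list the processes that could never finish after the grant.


DENY: after the grant no complete ordering would exist.
Key observation: the pool after proc-C, proc-A, proc-B is (8, 2); every surviving request exceeds it in R3, so progress ends there.
Pretend the grant happened; the run proc-C, proc-A, proc-B goes as far as possible. Walking it through:
  pool = (2, 0)
  proc-C: need (2, 0) fits (2, 0); releases (3, 1), pool now (5, 1)
  proc-A: need (3, 1) fits (5, 1); releases (1, 0), pool now (6, 1)
  proc-B: need (2, 1) fits (6, 1); releases (2, 1), pool now (8, 2)
  proc-E still needs (2, 3) but only (8, 2) is free — short on R3
  proc-F still needs (4, 3) but only (8, 2) is free — short on R3
Post-grant, the permanently blocked set is proc-E and proc-F.


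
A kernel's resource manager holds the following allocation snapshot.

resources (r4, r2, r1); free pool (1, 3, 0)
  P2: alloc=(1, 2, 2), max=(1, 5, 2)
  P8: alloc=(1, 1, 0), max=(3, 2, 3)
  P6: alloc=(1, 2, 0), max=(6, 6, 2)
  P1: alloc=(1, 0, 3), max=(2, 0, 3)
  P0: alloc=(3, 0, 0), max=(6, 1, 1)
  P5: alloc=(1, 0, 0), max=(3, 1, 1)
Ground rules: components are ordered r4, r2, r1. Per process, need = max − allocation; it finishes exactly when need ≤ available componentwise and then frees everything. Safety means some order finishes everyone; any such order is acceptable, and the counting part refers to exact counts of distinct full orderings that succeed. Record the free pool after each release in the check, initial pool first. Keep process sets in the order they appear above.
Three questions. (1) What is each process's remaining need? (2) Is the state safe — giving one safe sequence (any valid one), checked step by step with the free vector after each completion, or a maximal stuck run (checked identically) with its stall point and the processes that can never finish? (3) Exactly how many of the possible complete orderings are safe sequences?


(1) Outstanding need per process (order r4, r2, r1):
  P2: (0, 3, 0)
  P8: (2, 1, 3)
  P6: (5, 4, 2)
  P1: (1, 0, 0)
  P0: (3, 1, 1)
  P5: (2, 1, 1)
(2) SAFE — a valid safe sequence is P2, P1, P5, P8, P0, P6.
Key observation: the first exact fit in this order is P2 — it needs (0, 3, 0) with (1, 3, 0) free, meeting a requested resource to the last unit.
Verifying each step:
  pool = (1, 3, 0)
  run P2 (needs (0, 3, 0), free (1, 3, 0)); after release of (1, 2, 2) the pool is (2, 5, 2)
  run P1 (needs (1, 0, 0), free (2, 5, 2)); after release of (1, 0, 3) the pool is (3, 5, 5)
  run P5 (needs (2, 1, 1), free (3, 5, 5)); after release of (1, 0, 0) the pool is (4, 5, 5)
  run P8 (needs (2, 1, 3), free (4, 5, 5)); after release of (1, 1, 0) the pool is (5, 6, 5)
  run P0 (needs (3, 1, 1), free (5, 6, 5)); after release of (3, 0, 0) the pool is (8, 6, 5)
  run P6 (needs (5, 4, 2), free (8, 6, 5)); after release of (1, 2, 0) the pool is (9, 8, 5)
(3) The exact count: 61 of the possible complete orderings are safe sequences.


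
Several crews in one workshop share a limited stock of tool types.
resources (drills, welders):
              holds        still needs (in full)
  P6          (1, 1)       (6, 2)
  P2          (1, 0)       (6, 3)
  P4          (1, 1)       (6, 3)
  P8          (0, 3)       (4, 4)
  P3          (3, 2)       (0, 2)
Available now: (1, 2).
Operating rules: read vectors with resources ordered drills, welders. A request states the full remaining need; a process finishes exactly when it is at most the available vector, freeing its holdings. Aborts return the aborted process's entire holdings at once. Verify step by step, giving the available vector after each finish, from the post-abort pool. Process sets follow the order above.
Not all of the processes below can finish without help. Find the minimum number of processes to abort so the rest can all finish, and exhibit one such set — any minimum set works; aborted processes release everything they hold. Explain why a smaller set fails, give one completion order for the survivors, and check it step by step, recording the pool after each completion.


Minimum abort set: P6 and P2.
Key observation: no ordering could ever have run P4 before the abort of P6 and P2; with (2, 1) back in the pool it fits at step 2.
Why nothing smaller works — every single abort fails: P6 alone leaves P2 blocked (short on drills); P2 alone leaves P6 blocked (short on drills); P4 alone leaves P6 blocked (short on drills); P8 alone leaves P6 blocked (short on drills); P3 alone leaves P6 blocked (short on drills).
Survivors finish in the order: P3, P4, P8. Step-by-step check (pool after the aborts first):
  pool = (3, 3)
  run P3 (needs (0, 2), free (3, 3)); after release of (3, 2) the pool is (6, 5)
  run P4 (needs (6, 3), free (6, 5)); after release of (1, 1) the pool is (7, 6)
  run P8 (needs (4, 4), free (7, 6)); after release of (0, 3) the pool is (7, 9)


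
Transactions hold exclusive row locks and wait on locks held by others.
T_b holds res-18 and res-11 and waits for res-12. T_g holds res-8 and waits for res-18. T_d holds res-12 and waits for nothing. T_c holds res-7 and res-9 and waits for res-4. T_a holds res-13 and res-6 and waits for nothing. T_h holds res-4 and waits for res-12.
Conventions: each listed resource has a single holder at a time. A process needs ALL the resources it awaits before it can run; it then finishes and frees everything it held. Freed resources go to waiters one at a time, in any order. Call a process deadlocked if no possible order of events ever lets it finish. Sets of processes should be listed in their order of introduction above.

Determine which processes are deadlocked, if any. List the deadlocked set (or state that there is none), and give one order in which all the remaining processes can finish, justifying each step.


The deadlocked set is empty.
Key observation: although several processes wait, no cycle exists — each chain bottoms out at a free runner.
A valid finishing order for the others: T_d, T_h, T_b, T_g, T_c, T_a.
Check, step by step:
  T_d: no waits; runs immediately, freeing res-12
  T_h waits on res-12 — all released -> runs and releases res-4
  T_b waits on res-12 — all released -> runs and releases res-18 and res-11
  T_g waits on res-18 — all released -> runs and releases res-8
  T_c waits on res-4 — all released -> runs and releases res-7 and res-9
  T_a: no waits; runs immediately, freeing res-13 and res-6


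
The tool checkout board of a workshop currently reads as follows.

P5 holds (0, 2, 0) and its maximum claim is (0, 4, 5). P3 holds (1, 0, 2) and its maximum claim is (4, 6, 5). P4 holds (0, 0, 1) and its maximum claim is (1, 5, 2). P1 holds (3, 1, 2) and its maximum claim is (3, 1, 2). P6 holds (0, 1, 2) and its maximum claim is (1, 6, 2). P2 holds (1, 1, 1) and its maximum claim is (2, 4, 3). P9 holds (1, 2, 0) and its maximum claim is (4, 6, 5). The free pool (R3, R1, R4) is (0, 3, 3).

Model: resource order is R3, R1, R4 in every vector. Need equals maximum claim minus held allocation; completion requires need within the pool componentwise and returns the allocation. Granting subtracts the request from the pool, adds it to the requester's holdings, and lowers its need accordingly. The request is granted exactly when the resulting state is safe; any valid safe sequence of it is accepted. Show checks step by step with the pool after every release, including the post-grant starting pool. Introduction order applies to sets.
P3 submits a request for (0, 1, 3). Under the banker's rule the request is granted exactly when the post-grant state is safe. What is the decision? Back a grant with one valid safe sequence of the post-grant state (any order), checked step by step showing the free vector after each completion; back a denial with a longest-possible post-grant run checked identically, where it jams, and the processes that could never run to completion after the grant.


DENY — the pretend-granted state is unsafe.
Key observation: after P1, P2 the pool peaks at (4, 4, 3), and each blocked process is short somewhere: P5 on R4; P3 on R1; P4 on R1; P6 on R1; P9 on R4.
On the post-grant state, P1, P2 is a maximal run — nothing extends it. Verifying each step:
  pool = (0, 2, 0)
  run P1 (needs (0, 0, 0), free (0, 2, 0)); after release of (3, 1, 2) the pool is (3, 3, 2)
  run P2 (needs (1, 3, 2), free (3, 3, 2)); after release of (1, 1, 1) the pool is (4, 4, 3)
  P5 still needs (0, 2, 5) but only (4, 4, 3) is free — short on R4
  P3 still needs (3, 5, 0) but only (4, 4, 3) is free — short on R1
  P4 still needs (1, 5, 1) but only (4, 4, 3) is free — short on R1
  P6 still needs (1, 5, 0) but only (4, 4, 3) is free — short on R1
  P9 still needs (3, 4, 5) but only (4, 4, 3) is free — short on R4
Processes that could never finish after the grant: P5, P3, P4, P6 and P9.


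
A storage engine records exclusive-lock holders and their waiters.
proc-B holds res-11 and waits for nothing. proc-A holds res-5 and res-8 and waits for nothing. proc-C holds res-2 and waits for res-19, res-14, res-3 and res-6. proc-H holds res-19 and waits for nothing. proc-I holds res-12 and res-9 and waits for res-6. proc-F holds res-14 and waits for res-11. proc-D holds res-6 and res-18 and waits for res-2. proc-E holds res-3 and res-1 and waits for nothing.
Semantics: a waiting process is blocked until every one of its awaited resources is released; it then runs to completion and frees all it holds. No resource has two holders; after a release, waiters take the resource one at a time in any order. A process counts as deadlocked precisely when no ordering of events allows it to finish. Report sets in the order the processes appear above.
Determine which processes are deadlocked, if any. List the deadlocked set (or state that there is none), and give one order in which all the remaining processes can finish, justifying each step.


Deadlocked set: proc-C, proc-I and proc-D.
Key observation: the wait chain closes on itself along proc-C -> proc-D -> proc-C; proc-I waits into the deadlock from upstream.
The rest can finish in the order proc-B, proc-F, proc-E, proc-A, proc-H.
Verifying each step:
  run proc-B (it waits on nothing); releases res-11
  run proc-F (all its waits — res-11 — are resolved); releases res-14
  run proc-E (it waits on nothing); releases res-3 and res-1
  run proc-A (it waits on nothing); releases res-5 and res-8
  run proc-H (it waits on nothing); releases res-19


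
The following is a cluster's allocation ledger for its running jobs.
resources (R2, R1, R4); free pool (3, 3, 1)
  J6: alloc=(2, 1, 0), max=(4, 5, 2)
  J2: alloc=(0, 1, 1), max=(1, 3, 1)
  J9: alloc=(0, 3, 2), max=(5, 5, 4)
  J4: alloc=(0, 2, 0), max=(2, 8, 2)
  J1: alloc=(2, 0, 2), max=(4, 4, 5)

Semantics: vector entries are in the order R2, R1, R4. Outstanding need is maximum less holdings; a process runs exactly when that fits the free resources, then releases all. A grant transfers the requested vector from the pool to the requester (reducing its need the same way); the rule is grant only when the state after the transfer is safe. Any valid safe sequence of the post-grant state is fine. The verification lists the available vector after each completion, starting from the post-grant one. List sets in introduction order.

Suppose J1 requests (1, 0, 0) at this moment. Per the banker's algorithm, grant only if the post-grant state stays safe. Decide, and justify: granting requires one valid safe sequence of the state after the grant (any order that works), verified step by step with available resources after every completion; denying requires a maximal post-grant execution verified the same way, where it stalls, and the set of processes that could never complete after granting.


DENY: after the grant no complete ordering would exist.
Key observation: after J2, J6 the pool peaks at (4, 5, 2), and each blocked process is short somewhere: J9 on R2; J4 on R1; J1 on R4.
Pretend the grant happened; the run J2, J6 goes as far as possible. Check, step by step:
  pool = (2, 3, 1)
  run J2 (needs (1, 2, 0), free (2, 3, 1)); after release of (0, 1, 1) the pool is (2, 4, 2)
  run J6 (needs (2, 4, 2), free (2, 4, 2)); after release of (2, 1, 0) the pool is (4, 5, 2)
  J9 still needs (5, 2, 2) but only (4, 5, 2) is free — short on R2
  J4 still needs (2, 6, 2) but only (4, 5, 2) is free — short on R1
  J1 still needs (1, 4, 3) but only (4, 5, 2) is free — short on R4
Had the request been granted, J9, J4 and J1 could never finish.


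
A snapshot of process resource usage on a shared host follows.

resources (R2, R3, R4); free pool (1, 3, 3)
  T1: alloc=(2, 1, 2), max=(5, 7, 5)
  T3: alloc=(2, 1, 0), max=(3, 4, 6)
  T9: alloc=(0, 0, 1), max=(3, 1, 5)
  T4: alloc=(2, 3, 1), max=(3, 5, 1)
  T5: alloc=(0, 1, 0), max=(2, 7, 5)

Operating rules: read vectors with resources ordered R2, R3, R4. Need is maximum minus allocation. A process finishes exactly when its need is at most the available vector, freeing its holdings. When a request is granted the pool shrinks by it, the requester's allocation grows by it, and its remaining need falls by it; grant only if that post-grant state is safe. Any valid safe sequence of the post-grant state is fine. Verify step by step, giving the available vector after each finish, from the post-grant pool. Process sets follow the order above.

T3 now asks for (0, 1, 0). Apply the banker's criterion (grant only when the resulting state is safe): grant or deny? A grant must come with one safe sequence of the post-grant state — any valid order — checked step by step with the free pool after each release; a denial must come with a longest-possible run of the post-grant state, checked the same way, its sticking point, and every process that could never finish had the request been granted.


DENY: after the grant no complete ordering would exist.
Key observation: after T4, T9 the pool peaks at (3, 5, 5), and each blocked process is short somewhere: T1 on R3; T3 on R4; T5 on R3.
Pretend the grant happened; the run T4, T9 goes as far as possible. Walking it through:
  pool = (1, 2, 3)
  T4 needs (1, 2, 0) <= (1, 2, 3) -> finishes; pool += (2, 3, 1) = (3, 5, 4)
  T9 needs (3, 1, 4) <= (3, 5, 4) -> finishes; pool += (0, 0, 1) = (3, 5, 5)
  blocked: T1 wants (3, 6, 3), pool (3, 5, 5) — not enough R3
  blocked: T3 wants (1, 2, 6), pool (3, 5, 5) — not enough R4
  blocked: T5 wants (2, 6, 5), pool (3, 5, 5) — not enough R3
Post-grant, the permanently blocked set is T1, T3 and T5.
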